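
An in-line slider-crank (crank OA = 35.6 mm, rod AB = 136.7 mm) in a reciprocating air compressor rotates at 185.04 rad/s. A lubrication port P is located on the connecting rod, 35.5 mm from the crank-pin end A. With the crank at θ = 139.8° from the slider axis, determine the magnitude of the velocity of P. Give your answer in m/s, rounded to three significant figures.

5.49

ω = 185 rad/s.  Crank-pin speed |V_A| = rω = 6.5874 m/s, perpendicular to OA.
Rod angle: sinφ = −(r/L) sinθ ⇒ φ = -9.677°; ω_rod = −rω cosθ/√(L²−r²sin²θ) = +37.338 rad/s.
V_P = V_A + ω_rod × AP, with AP = 0.0355 m along the rod.
Components: V_Px = −rω sinθ − a·ω_rod·sinφ = -4.0291 m/s;  V_Py = rω cosθ + a·ω_rod·cosφ = -3.7248 m/s.
|V_P| = √(V_Px² + V_Py²) = 5.4871 m/s.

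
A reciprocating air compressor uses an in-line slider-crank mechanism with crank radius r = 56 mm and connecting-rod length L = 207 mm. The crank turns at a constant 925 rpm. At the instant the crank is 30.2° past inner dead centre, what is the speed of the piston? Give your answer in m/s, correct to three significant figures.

ω = 2π·925/60 = 96.87 rad/s
For an in-line slider-crank, x = r cosθ + √(L² − r² sin²θ), so v = −rω sinθ·[1 + r cosθ/√(L² − r² sin²θ)].
With r = 0.056 m, L = 0.207 m, θ = 30.2°: √(L² − r² sin²θ) = 0.20507 m.
v = −0.056·96.87·0.50302·[1 + 0.056·0.86427/0.20507] = -3.3726 m/s.
|v| = 3.3726 m/s.

3.37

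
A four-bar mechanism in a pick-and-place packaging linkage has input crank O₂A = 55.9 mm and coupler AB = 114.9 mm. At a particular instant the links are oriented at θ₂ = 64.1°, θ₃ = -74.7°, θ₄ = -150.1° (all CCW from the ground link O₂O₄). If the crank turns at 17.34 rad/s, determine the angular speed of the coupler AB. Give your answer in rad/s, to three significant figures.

ω₂ = 17.34 rad/s
Differentiating the loop-closure r₂e^{iθ₂}+r₃e^{iθ₃}=r₁+r₄e^{iθ₄} gives r₂ω₂e^{iθ₂}+r₃ω₃e^{iθ₃}=r₄ω₄e^{iθ₄}.
Eliminating the other unknown: ω₃ = r₂ω₂ sin(θ₄−θ₂) / [r₃ sin(θ₃−θ₄)].
Numerator sine = +0.56208; denominator sine = +0.96771.
Result = 0.0559·17.34·(+0.56208) / (0.1149·(+0.96771)) = +4.9 rad/s; magnitude 4.9 rad/s.

4.90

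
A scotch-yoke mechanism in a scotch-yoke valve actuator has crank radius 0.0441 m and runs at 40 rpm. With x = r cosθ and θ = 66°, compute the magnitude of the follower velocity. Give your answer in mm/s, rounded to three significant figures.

ω = 4.189 rad/s (from 40 rpm).
x = r cosθ ⇒ ẋ = −rω sinθ.
|v| = rω|sinθ| = 0.0441·4.189·|sin 66°| = 0.16876 m/s = 168.76 mm/s.

169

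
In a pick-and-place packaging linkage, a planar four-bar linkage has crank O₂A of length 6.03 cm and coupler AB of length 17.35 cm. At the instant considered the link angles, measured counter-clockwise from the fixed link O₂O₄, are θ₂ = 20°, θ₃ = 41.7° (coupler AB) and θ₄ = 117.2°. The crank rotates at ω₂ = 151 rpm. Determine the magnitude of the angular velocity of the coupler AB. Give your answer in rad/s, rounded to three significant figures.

5.63

ω₂ = 15.81 rad/s (from 151 rpm).
Differentiating the loop-closure r₂e^{iθ₂}+r₃e^{iθ₃}=r₁+r₄e^{iθ₄} gives r₂ω₂e^{iθ₂}+r₃ω₃e^{iθ₃}=r₄ω₄e^{iθ₄}.
Eliminating the other unknown: ω₃ = r₂ω₂ sin(θ₄−θ₂) / [r₃ sin(θ₃−θ₄)].
Numerator sine = +0.99211; denominator sine = -0.96815.
Result = 0.0603·15.81·(+0.99211) / (0.1735·(-0.96815)) = -5.6318 rad/s; magnitude 5.6318 rad/s.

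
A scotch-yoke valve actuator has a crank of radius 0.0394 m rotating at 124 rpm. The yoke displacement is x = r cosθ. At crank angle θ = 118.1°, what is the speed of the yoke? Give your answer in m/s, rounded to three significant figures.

ω = 12.99 rad/s (from 124 rpm).
x = r cosθ ⇒ ẋ = −rω sinθ.
|v| = rω|sinθ| = 0.0394·12.99·|sin 118.1°| = 0.45131 m/s.

0.451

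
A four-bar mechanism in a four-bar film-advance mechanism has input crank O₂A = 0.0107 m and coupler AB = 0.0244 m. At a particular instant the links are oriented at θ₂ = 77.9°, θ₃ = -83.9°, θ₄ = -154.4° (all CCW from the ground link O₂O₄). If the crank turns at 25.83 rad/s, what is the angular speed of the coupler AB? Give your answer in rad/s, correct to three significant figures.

ω₂ = 25.83 rad/s
Differentiating the loop-closure r₂e^{iθ₂}+r₃e^{iθ₃}=r₁+r₄e^{iθ₄} gives r₂ω₂e^{iθ₂}+r₃ω₃e^{iθ₃}=r₄ω₄e^{iθ₄}.
Eliminating the other unknown: ω₃ = r₂ω₂ sin(θ₄−θ₂) / [r₃ sin(θ₃−θ₄)].
Numerator sine = +0.79122; denominator sine = +0.94264.
Result = 0.0107·25.83·(+0.79122) / (0.0244·(+0.94264)) = +9.5076 rad/s; magnitude 9.5076 rad/s.

9.51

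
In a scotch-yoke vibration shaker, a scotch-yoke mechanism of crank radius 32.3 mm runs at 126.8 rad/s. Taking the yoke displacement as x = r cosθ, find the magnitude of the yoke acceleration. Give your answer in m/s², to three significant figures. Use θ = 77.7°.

111

ω = 126.8 rad/s
x = r cosθ ⇒ ẍ = −rω² cosθ (ω constant).
|a| = rω²|cosθ| = 0.0323·(126.8)²·|cos 77.7°| = 110.63 m/s².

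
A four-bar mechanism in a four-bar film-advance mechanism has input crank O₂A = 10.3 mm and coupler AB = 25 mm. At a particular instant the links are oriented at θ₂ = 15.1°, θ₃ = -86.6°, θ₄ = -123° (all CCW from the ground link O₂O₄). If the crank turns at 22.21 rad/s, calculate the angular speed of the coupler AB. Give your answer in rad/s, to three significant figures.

10.3

ω₂ = 22.21 rad/s
Differentiating the loop-closure r₂e^{iθ₂}+r₃e^{iθ₃}=r₁+r₄e^{iθ₄} gives r₂ω₂e^{iθ₂}+r₃ω₃e^{iθ₃}=r₄ω₄e^{iθ₄}.
Eliminating the other unknown: ω₃ = r₂ω₂ sin(θ₄−θ₂) / [r₃ sin(θ₃−θ₄)].
Numerator sine = -0.66783; denominator sine = +0.59342.
Result = 0.0103·22.21·(-0.66783) / (0.025·(+0.59342)) = -10.298 rad/s; magnitude 10.298 rad/s.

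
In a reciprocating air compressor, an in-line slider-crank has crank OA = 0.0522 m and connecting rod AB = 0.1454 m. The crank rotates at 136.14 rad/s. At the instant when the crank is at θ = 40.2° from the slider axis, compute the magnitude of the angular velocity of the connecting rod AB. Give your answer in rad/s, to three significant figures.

38.4

ω = 136.1 rad/s
The rod makes angle φ with the slider axis where L sinφ = r sinθ; differentiating, L cosφ·φ̇ = r ω cosθ.
L cosφ = √(L² − r² sin²θ) = 0.14144 m.
|ω_rod| = r ω |cosθ| / √(L² − r² sin²θ) = 0.0522·136.1·0.76380/0.14144 = 38.376 rad/s.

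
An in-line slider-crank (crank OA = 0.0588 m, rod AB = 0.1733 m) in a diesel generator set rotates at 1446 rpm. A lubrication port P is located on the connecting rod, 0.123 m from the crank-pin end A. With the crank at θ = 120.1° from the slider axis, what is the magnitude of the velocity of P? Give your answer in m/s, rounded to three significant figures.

ω = 151.4 rad/s.  Crank-pin speed |V_A| = rω = 8.9038 m/s, perpendicular to OA.
Rod angle: sinφ = −(r/L) sinθ ⇒ φ = -17.070°; ω_rod = −rω cosθ/√(L²−r²sin²θ) = +26.954 rad/s.
V_P = V_A + ω_rod × AP, with AP = 0.123 m along the rod.
Components: V_Px = −rω sinθ − a·ω_rod·sinφ = -6.7299 m/s;  V_Py = rω cosθ + a·ω_rod·cosφ = -1.2961 m/s.
|V_P| = √(V_Px² + V_Py²) = 6.8536 m/s.

6.85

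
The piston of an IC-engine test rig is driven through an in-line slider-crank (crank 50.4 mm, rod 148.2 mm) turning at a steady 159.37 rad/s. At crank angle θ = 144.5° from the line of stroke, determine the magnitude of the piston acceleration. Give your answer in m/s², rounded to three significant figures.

886

ω = 159.4 rad/s
x(θ) = r cosθ + √(L² − r² sin²θ); with ω constant, a = ω²·d²x/dθ².
d²x/dθ² = −r cosθ − r²(cos2θ)/√u − r⁴ sin²2θ/(4u^{3/2}),  u = L² − r² sin²θ = 0.0211067 m².
Substituting r = 0.0504 m, L = 0.1482 m, θ = 144.5°: d²x/dθ² = +0.034869 m.
a = ω²·d²x/dθ² = (159.4)²·(+0.034869) = +885.62 m/s²;  |a| = 885.62 m/s².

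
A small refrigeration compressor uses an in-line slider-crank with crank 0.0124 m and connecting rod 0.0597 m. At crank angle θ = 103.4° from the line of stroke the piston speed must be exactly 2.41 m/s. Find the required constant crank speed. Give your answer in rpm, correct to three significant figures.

2010

For an in-line slider-crank, |v_piston| = rω|sinθ|·[1 + r cosθ/√(L² − r² sin²θ)].
With r = 0.0124 m, L = 0.0597 m, θ = 103.4°: the bracketed kinematic factor |dx/dθ| = 0.01147 m.
ω = v/|dx/dθ| = 2.41/0.01147 = 210.12 rad/s.
N = 60ω/(2π) = 2006.5 rpm.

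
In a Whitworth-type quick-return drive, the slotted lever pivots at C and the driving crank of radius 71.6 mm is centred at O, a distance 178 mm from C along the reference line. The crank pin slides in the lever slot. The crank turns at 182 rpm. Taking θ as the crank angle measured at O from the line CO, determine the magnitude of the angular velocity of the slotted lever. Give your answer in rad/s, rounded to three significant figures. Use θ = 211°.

7.39

ω = 19.06 rad/s (from 182 rpm).
Crank pin A relative to C: A = (d + r cosθ, r sinθ); lever angle φ = atan2(r sinθ, d + r cosθ).
Differentiating tanφ: φ̇ = rω(d cosθ + r)/(d² + r² + 2dr cosθ).
d² + r² + 2dr cosθ = |CA|² = 0.0149617 m²;  d cosθ + r = -0.080976 m.
|ω_lever| = |0.0716·19.06·-0.080976| / 0.0149617 = 7.3856 rad/s.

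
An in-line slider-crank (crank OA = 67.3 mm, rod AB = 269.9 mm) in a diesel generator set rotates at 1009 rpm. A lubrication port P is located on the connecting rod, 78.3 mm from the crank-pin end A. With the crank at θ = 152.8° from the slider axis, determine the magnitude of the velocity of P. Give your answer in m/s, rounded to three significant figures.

ω = 105.7 rad/s.  Crank-pin speed |V_A| = rω = 7.1111 m/s, perpendicular to OA.
Rod angle: sinφ = −(r/L) sinθ ⇒ φ = -6.545°; ω_rod = −rω cosθ/√(L²−r²sin²θ) = +23.587 rad/s.
V_P = V_A + ω_rod × AP, with AP = 0.0783 m along the rod.
Components: V_Px = −rω sinθ − a·ω_rod·sinφ = -3.04 m/s;  V_Py = rω cosθ + a·ω_rod·cosφ = -4.4899 m/s.
|V_P| = √(V_Px² + V_Py²) = 5.4222 m/s.

5.42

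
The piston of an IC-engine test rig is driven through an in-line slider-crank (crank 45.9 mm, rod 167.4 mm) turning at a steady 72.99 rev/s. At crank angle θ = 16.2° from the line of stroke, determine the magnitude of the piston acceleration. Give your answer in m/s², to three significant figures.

11500

ω = 2π·73 = 458.6 rad/s
x(θ) = r cosθ + √(L² − r² sin²θ); with ω constant, a = ω²·d²x/dθ².
d²x/dθ² = −r cosθ − r²(cos2θ)/√u − r⁴ sin²2θ/(4u^{3/2}),  u = L² − r² sin²θ = 0.0278588 m².
Substituting r = 0.0459 m, L = 0.1674 m, θ = 16.2°: d²x/dθ² = -0.054804 m.
a = ω²·d²x/dθ² = (458.6)²·(-0.054804) = -11526 m/s²;  |a| = 11526 m/s².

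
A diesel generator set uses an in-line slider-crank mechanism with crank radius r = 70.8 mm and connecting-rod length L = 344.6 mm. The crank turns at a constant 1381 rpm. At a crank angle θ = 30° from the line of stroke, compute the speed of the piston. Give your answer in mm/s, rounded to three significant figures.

6040

ω = 2π·1381/60 = 144.6 rad/s
For an in-line slider-crank, x = r cosθ + √(L² − r² sin²θ), so v = −rω sinθ·[1 + r cosθ/√(L² − r² sin²θ)].
With r = 0.0708 m, L = 0.3446 m, θ = 30°: √(L² − r² sin²θ) = 0.34278 m.
v = −0.0708·144.6·0.50000·[1 + 0.0708·0.86603/0.34278] = -6.0352 m/s.
|v| = 6.0352 m/s = 6035.2 mm/s.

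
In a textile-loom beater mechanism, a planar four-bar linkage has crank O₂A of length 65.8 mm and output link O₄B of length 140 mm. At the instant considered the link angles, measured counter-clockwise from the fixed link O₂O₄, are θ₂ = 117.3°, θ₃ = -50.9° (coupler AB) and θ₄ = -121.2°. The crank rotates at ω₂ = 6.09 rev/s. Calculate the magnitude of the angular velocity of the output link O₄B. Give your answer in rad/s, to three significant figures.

3.91

ω₂ = 38.26 rad/s (from 6.09 rev/s).
Differentiating the loop-closure r₂e^{iθ₂}+r₃e^{iθ₃}=r₁+r₄e^{iθ₄} gives r₂ω₂e^{iθ₂}+r₃ω₃e^{iθ₃}=r₄ω₄e^{iθ₄}.
Eliminating the other unknown: ω₄ = r₂ω₂ sin(θ₂−θ₃) / [r₄ sin(θ₄−θ₃)].
Numerator sine = +0.20450; denominator sine = -0.94147.
Result = 0.0658·38.26·(+0.20450) / (0.14·(-0.94147)) = -3.9064 rad/s; magnitude 3.9064 rad/s.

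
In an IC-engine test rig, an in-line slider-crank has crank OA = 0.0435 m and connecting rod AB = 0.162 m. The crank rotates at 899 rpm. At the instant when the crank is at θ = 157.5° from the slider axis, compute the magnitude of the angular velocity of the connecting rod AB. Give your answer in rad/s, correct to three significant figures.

ω = 94.14 rad/s (converted from 899 rpm).
The rod makes angle φ with the slider axis where L sinφ = r sinθ; differentiating, L cosφ·φ̇ = r ω cosθ.
L cosφ = √(L² − r² sin²θ) = 0.16114 m.
|ω_rod| = r ω |cosθ| / √(L² − r² sin²θ) = 0.0435·94.14·0.92388/0.16114 = 23.479 rad/s.

23.5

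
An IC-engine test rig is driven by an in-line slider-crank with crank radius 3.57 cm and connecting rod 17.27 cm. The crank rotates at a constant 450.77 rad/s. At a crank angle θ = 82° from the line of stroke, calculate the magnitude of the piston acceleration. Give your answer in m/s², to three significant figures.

ω = 450.8 rad/s
x(θ) = r cosθ + √(L² − r² sin²θ); with ω constant, a = ω²·d²x/dθ².
d²x/dθ² = −r cosθ − r²(cos2θ)/√u − r⁴ sin²2θ/(4u^{3/2}),  u = L² − r² sin²θ = 0.0285755 m².
Substituting r = 0.0357 m, L = 0.1727 m, θ = 82°: d²x/dθ² = +0.0022725 m.
a = ω²·d²x/dθ² = (450.8)²·(+0.0022725) = +461.76 m/s²;  |a| = 461.76 m/s².

462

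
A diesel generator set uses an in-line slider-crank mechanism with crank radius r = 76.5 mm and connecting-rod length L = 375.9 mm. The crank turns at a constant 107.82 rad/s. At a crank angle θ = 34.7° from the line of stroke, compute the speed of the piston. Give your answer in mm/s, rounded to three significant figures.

5490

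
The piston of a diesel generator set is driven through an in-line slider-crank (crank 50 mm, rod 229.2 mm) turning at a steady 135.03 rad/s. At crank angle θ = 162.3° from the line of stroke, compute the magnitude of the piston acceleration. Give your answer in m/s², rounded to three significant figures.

705

ω = 135 rad/s
x(θ) = r cosθ + √(L² − r² sin²θ); with ω constant, a = ω²·d²x/dθ².
d²x/dθ² = −r cosθ − r²(cos2θ)/√u − r⁴ sin²2θ/(4u^{3/2}),  u = L² − r² sin²θ = 0.0523015 m².
Substituting r = 0.05 m, L = 0.2292 m, θ = 162.3°: d²x/dθ² = +0.038679 m.
a = ω²·d²x/dθ² = (135)²·(+0.038679) = +705.23 m/s²;  |a| = 705.23 m/s².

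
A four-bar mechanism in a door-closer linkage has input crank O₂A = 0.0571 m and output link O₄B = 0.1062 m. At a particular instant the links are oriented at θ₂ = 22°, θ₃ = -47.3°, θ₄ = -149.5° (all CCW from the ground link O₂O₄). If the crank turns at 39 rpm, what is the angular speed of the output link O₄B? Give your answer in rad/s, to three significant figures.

ω₂ = 4.084 rad/s (from 39 rpm).
Differentiating the loop-closure r₂e^{iθ₂}+r₃e^{iθ₃}=r₁+r₄e^{iθ₄} gives r₂ω₂e^{iθ₂}+r₃ω₃e^{iθ₃}=r₄ω₄e^{iθ₄}.
Eliminating the other unknown: ω₄ = r₂ω₂ sin(θ₂−θ₃) / [r₄ sin(θ₄−θ₃)].
Numerator sine = +0.93544; denominator sine = -0.97742.
Result = 0.0571·4.084·(+0.93544) / (0.1062·(-0.97742)) = -2.1016 rad/s; magnitude 2.1016 rad/s.

2.10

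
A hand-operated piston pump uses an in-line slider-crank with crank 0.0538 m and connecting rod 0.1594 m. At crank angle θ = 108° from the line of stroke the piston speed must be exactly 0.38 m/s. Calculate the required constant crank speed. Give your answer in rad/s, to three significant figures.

For an in-line slider-crank, |v_piston| = rω|sinθ|·[1 + r cosθ/√(L² − r² sin²θ)].
With r = 0.0538 m, L = 0.1594 m, θ = 108°: the bracketed kinematic factor |dx/dθ| = 0.045532 m.
ω = v/|dx/dθ| = 0.38/0.045532 = 8.3458 rad/s.

8.35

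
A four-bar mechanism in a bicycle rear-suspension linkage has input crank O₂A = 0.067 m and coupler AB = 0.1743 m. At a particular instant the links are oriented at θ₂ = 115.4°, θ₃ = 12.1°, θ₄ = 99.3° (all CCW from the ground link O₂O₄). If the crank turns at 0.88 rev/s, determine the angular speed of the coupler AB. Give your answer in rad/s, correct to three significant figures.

0.590

ω₂ = 5.529 rad/s (from 0.88 rev/s).
Differentiating the loop-closure r₂e^{iθ₂}+r₃e^{iθ₃}=r₁+r₄e^{iθ₄} gives r₂ω₂e^{iθ₂}+r₃ω₃e^{iθ₃}=r₄ω₄e^{iθ₄}.
Eliminating the other unknown: ω₃ = r₂ω₂ sin(θ₄−θ₂) / [r₃ sin(θ₃−θ₄)].
Numerator sine = -0.27731; denominator sine = -0.99881.
Result = 0.067·5.529·(-0.27731) / (0.1743·(-0.99881)) = +0.59011 rad/s; magnitude 0.59011 rad/s.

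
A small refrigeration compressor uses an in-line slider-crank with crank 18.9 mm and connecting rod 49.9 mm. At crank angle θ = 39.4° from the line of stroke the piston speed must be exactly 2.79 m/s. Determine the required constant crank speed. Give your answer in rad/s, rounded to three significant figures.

179

For an in-line slider-crank, |v_piston| = rω|sinθ|·[1 + r cosθ/√(L² − r² sin²θ)].
With r = 0.0189 m, L = 0.0499 m, θ = 39.4°: the bracketed kinematic factor |dx/dθ| = 0.015614 m.
ω = v/|dx/dθ| = 2.79/0.015614 = 178.69 rad/s.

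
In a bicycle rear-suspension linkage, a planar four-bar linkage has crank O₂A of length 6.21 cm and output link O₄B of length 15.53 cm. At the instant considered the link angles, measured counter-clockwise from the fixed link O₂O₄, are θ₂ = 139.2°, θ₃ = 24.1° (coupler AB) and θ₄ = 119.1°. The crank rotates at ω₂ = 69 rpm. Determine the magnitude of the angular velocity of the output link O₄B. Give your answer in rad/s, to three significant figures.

ω₂ = 7.226 rad/s (from 69 rpm).
Differentiating the loop-closure r₂e^{iθ₂}+r₃e^{iθ₃}=r₁+r₄e^{iθ₄} gives r₂ω₂e^{iθ₂}+r₃ω₃e^{iθ₃}=r₄ω₄e^{iθ₄}.
Eliminating the other unknown: ω₄ = r₂ω₂ sin(θ₂−θ₃) / [r₄ sin(θ₄−θ₃)].
Numerator sine = +0.90557; denominator sine = +0.99619.
Result = 0.0621·7.226·(+0.90557) / (0.1553·(+0.99619)) = +2.6265 rad/s; magnitude 2.6265 rad/s.

2.63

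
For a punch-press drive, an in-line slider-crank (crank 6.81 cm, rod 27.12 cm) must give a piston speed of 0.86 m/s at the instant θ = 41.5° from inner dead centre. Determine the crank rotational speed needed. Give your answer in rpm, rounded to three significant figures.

153

For an in-line slider-crank, |v_piston| = rω|sinθ|·[1 + r cosθ/√(L² − r² sin²θ)].
With r = 0.0681 m, L = 0.2712 m, θ = 41.5°: the bracketed kinematic factor |dx/dθ| = 0.053731 m.
ω = v/|dx/dθ| = 0.86/0.053731 = 16.006 rad/s.
N = 60ω/(2π) = 152.84 rpm.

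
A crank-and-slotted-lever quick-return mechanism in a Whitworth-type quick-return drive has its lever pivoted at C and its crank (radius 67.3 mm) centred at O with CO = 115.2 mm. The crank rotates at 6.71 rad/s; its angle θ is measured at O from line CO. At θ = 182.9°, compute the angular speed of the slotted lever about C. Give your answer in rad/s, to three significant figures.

ω = 6.71 rad/s
Crank pin A relative to C: A = (d + r cosθ, r sinθ); lever angle φ = atan2(r sinθ, d + r cosθ).
Differentiating tanφ: φ̇ = rω(d cosθ + r)/(d² + r² + 2dr cosθ).
d² + r² + 2dr cosθ = |CA|² = 0.00231427 m²;  d cosθ + r = -0.047752 m.
|ω_lever| = |0.0673·6.71·-0.047752| / 0.00231427 = 9.3179 rad/s.

9.32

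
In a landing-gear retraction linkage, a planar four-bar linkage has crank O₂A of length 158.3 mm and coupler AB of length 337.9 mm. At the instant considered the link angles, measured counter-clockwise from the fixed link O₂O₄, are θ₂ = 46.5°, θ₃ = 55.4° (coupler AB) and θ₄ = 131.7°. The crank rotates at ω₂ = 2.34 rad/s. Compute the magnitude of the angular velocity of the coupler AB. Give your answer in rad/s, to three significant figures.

1.12

ω₂ = 2.34 rad/s
Differentiating the loop-closure r₂e^{iθ₂}+r₃e^{iθ₃}=r₁+r₄e^{iθ₄} gives r₂ω₂e^{iθ₂}+r₃ω₃e^{iθ₃}=r₄ω₄e^{iθ₄}.
Eliminating the other unknown: ω₃ = r₂ω₂ sin(θ₄−θ₂) / [r₃ sin(θ₃−θ₄)].
Numerator sine = +0.99649; denominator sine = -0.97155.
Result = 0.1583·2.34·(+0.99649) / (0.3379·(-0.97155)) = -1.1244 rad/s; magnitude 1.1244 rad/s.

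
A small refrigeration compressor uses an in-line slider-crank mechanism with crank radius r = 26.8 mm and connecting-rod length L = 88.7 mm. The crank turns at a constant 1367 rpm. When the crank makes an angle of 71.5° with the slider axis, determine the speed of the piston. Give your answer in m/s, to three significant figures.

4.00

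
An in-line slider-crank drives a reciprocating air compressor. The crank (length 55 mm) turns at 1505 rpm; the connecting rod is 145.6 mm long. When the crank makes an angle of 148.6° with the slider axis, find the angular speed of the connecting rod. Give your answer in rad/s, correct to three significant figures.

51.8

ω = 157.6 rad/s (converted from 1505 rpm).
The rod makes angle φ with the slider axis where L sinφ = r sinθ; differentiating, L cosφ·φ̇ = r ω cosθ.
L cosφ = √(L² − r² sin²θ) = 0.14275 m.
|ω_rod| = r ω |cosθ| / √(L² − r² sin²θ) = 0.055·157.6·0.85355/0.14275 = 51.829 rad/s.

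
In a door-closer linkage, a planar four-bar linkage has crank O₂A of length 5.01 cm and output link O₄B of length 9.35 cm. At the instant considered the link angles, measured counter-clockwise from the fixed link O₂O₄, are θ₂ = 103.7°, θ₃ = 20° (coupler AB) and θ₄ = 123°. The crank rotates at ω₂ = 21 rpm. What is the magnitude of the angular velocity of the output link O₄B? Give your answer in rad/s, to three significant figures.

1.20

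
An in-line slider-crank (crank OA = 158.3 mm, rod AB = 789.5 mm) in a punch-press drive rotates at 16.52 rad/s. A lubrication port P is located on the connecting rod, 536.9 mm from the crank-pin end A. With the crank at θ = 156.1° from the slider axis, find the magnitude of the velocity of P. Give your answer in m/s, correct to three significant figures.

1.20

ω = 16.52 rad/s.  Crank-pin speed |V_A| = rω = 2.6151 m/s, perpendicular to OA.
Rod angle: sinφ = −(r/L) sinθ ⇒ φ = -4.659°; ω_rod = −rω cosθ/√(L²−r²sin²θ) = +3.0384 rad/s.
V_P = V_A + ω_rod × AP, with AP = 0.5369 m along the rod.
Components: V_Px = −rω sinθ − a·ω_rod·sinφ = -0.92698 m/s;  V_Py = rω cosθ + a·ω_rod·cosφ = -0.76496 m/s.
|V_P| = √(V_Px² + V_Py²) = 1.2019 m/s.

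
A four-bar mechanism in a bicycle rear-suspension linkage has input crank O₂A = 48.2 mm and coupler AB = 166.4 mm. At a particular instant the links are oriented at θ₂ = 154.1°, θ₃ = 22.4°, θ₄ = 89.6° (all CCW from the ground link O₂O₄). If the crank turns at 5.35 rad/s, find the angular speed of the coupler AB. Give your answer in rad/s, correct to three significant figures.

ω₂ = 5.35 rad/s
Differentiating the loop-closure r₂e^{iθ₂}+r₃e^{iθ₃}=r₁+r₄e^{iθ₄} gives r₂ω₂e^{iθ₂}+r₃ω₃e^{iθ₃}=r₄ω₄e^{iθ₄}.
Eliminating the other unknown: ω₃ = r₂ω₂ sin(θ₄−θ₂) / [r₃ sin(θ₃−θ₄)].
Numerator sine = -0.90259; denominator sine = -0.92186.
Result = 0.0482·5.35·(-0.90259) / (0.1664·(-0.92186)) = +1.5173 rad/s; magnitude 1.5173 rad/s.

1.52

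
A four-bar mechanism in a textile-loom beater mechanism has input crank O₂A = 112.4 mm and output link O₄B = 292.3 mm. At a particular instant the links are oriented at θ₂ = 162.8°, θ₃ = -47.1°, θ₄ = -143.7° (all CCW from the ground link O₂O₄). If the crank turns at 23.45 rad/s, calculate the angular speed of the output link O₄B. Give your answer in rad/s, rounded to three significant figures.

4.53

ω₂ = 23.45 rad/s
Differentiating the loop-closure r₂e^{iθ₂}+r₃e^{iθ₃}=r₁+r₄e^{iθ₄} gives r₂ω₂e^{iθ₂}+r₃ω₃e^{iθ₃}=r₄ω₄e^{iθ₄}.
Eliminating the other unknown: ω₄ = r₂ω₂ sin(θ₂−θ₃) / [r₄ sin(θ₄−θ₃)].
Numerator sine = -0.49849; denominator sine = -0.99337.
Result = 0.1124·23.45·(-0.49849) / (0.2923·(-0.99337)) = +4.525 rad/s; magnitude 4.525 rad/s.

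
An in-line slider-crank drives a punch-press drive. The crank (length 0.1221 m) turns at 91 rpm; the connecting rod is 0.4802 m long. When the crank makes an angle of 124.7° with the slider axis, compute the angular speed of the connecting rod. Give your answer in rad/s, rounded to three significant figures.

ω = 9.529 rad/s (converted from 91 rpm).
The rod makes angle φ with the slider axis where L sinφ = r sinθ; differentiating, L cosφ·φ̇ = r ω cosθ.
L cosφ = √(L² − r² sin²θ) = 0.46959 m.
|ω_rod| = r ω |cosθ| / √(L² − r² sin²θ) = 0.1221·9.529·0.56928/0.46959 = 1.4106 rad/s.

1.41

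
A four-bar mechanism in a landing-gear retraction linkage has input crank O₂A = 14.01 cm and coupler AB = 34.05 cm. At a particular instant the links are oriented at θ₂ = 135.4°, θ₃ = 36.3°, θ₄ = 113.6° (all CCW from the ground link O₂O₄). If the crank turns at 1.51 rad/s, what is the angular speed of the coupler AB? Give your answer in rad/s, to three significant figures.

0.237

ω₂ = 1.51 rad/s
Differentiating the loop-closure r₂e^{iθ₂}+r₃e^{iθ₃}=r₁+r₄e^{iθ₄} gives r₂ω₂e^{iθ₂}+r₃ω₃e^{iθ₃}=r₄ω₄e^{iθ₄}.
Eliminating the other unknown: ω₃ = r₂ω₂ sin(θ₄−θ₂) / [r₃ sin(θ₃−θ₄)].
Numerator sine = -0.37137; denominator sine = -0.97553.
Result = 0.1401·1.51·(-0.37137) / (0.3405·(-0.97553)) = +0.23652 rad/s; magnitude 0.23652 rad/s.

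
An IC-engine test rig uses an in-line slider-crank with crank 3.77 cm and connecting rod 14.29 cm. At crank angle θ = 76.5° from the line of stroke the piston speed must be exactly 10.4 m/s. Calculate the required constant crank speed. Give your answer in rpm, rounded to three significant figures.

2550

For an in-line slider-crank, |v_piston| = rω|sinθ|·[1 + r cosθ/√(L² − r² sin²θ)].
With r = 0.0377 m, L = 0.1429 m, θ = 76.5°: the bracketed kinematic factor |dx/dθ| = 0.038994 m.
ω = v/|dx/dθ| = 10.4/0.038994 = 266.71 rad/s.
N = 60ω/(2π) = 2546.9 rpm.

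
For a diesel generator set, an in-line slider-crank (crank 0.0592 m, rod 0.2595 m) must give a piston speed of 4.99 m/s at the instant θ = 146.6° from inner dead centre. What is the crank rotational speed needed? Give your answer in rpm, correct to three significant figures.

For an in-line slider-crank, |v_piston| = rω|sinθ|·[1 + r cosθ/√(L² − r² sin²θ)].
With r = 0.0592 m, L = 0.2595 m, θ = 146.6°: the bracketed kinematic factor |dx/dθ| = 0.026332 m.
ω = v/|dx/dθ| = 4.99/0.026332 = 189.5 rad/s.
N = 60ω/(2π) = 1809.6 rpm.

1810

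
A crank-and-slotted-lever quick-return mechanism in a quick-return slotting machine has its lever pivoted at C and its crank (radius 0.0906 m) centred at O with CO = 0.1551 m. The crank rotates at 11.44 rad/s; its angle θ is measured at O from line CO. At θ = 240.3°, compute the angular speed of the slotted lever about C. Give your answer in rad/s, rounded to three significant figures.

ω = 11.44 rad/s
Crank pin A relative to C: A = (d + r cosθ, r sinθ); lever angle φ = atan2(r sinθ, d + r cosθ).
Differentiating tanφ: φ̇ = rω(d cosθ + r)/(d² + r² + 2dr cosθ).
d² + r² + 2dr cosθ = |CA|² = 0.0183399 m²;  d cosθ + r = +0.013754 m.
|ω_lever| = |0.0906·11.44·+0.013754| / 0.0183399 = 0.77731 rad/s.

0.777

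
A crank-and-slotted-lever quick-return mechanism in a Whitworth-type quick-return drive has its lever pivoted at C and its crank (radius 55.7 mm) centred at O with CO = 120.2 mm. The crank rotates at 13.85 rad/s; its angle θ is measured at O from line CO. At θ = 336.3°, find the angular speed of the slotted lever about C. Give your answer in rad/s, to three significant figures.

4.29

ω = 13.85 rad/s
Crank pin A relative to C: A = (d + r cosθ, r sinθ); lever angle φ = atan2(r sinθ, d + r cosθ).
Differentiating tanφ: φ̇ = rω(d cosθ + r)/(d² + r² + 2dr cosθ).
d² + r² + 2dr cosθ = |CA|² = 0.0298115 m²;  d cosθ + r = +0.16576 m.
|ω_lever| = |0.0557·13.85·+0.16576| / 0.0298115 = 4.2895 rad/s.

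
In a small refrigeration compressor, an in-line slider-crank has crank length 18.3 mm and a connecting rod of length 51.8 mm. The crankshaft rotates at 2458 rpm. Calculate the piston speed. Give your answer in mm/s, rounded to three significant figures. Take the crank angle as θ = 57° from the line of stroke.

ω = 2π·2458/60 = 257.4 rad/s
For an in-line slider-crank, x = r cosθ + √(L² − r² sin²θ), so v = −rω sinθ·[1 + r cosθ/√(L² − r² sin²θ)].
With r = 0.0183 m, L = 0.0518 m, θ = 57°: √(L² − r² sin²θ) = 0.049474 m.
v = −0.0183·257.4·0.83867·[1 + 0.0183·0.54464/0.049474] = -4.7464 m/s.
|v| = 4.7464 m/s = 4746.4 mm/s.

4750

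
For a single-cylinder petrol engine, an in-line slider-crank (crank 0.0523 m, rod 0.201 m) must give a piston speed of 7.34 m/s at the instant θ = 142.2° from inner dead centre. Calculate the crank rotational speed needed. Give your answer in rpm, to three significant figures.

For an in-line slider-crank, |v_piston| = rω|sinθ|·[1 + r cosθ/√(L² − r² sin²θ)].
With r = 0.0523 m, L = 0.201 m, θ = 142.2°: the bracketed kinematic factor |dx/dθ| = 0.025379 m.
ω = v/|dx/dθ| = 7.34/0.025379 = 289.21 rad/s.
N = 60ω/(2π) = 2761.8 rpm.

2760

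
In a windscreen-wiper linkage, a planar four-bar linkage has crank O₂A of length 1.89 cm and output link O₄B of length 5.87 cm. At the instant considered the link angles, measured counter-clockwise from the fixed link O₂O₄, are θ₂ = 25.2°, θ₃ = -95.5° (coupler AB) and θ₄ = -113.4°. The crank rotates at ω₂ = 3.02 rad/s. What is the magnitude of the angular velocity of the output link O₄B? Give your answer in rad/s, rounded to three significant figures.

2.72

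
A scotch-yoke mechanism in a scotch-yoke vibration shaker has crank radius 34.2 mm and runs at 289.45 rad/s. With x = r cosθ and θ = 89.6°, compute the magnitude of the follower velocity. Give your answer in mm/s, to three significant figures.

ω = 289.4 rad/s
x = r cosθ ⇒ ẋ = −rω sinθ.
|v| = rω|sinθ| = 0.0342·289.4·|sin 89.6°| = 9.8989 m/s = 9898.9 mm/s.

9900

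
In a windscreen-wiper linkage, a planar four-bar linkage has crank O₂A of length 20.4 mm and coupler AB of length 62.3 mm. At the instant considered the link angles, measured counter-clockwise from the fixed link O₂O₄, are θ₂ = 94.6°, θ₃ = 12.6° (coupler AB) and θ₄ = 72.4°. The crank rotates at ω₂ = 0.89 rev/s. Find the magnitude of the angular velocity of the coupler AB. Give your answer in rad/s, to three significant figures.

0.801

ω₂ = 5.592 rad/s (from 0.89 rev/s).
Differentiating the loop-closure r₂e^{iθ₂}+r₃e^{iθ₃}=r₁+r₄e^{iθ₄} gives r₂ω₂e^{iθ₂}+r₃ω₃e^{iθ₃}=r₄ω₄e^{iθ₄}.
Eliminating the other unknown: ω₃ = r₂ω₂ sin(θ₄−θ₂) / [r₃ sin(θ₃−θ₄)].
Numerator sine = -0.37784; denominator sine = -0.86427.
Result = 0.0204·5.592·(-0.37784) / (0.0623·(-0.86427)) = +0.80051 rad/s; magnitude 0.80051 rad/s.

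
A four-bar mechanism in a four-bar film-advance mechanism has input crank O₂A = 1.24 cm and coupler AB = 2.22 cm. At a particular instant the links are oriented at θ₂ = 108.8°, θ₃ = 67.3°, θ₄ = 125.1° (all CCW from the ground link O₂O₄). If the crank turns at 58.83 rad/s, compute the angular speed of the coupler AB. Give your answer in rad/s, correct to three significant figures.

ω₂ = 58.83 rad/s
Differentiating the loop-closure r₂e^{iθ₂}+r₃e^{iθ₃}=r₁+r₄e^{iθ₄} gives r₂ω₂e^{iθ₂}+r₃ω₃e^{iθ₃}=r₄ω₄e^{iθ₄}.
Eliminating the other unknown: ω₃ = r₂ω₂ sin(θ₄−θ₂) / [r₃ sin(θ₃−θ₄)].
Numerator sine = +0.28067; denominator sine = -0.84619.
Result = 0.0124·58.83·(+0.28067) / (0.0222·(-0.84619)) = -10.899 rad/s; magnitude 10.899 rad/s.

10.9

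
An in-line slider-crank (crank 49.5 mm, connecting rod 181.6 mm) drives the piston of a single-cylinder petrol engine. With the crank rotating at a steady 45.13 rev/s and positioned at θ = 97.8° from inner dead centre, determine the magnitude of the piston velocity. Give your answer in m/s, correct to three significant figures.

13.4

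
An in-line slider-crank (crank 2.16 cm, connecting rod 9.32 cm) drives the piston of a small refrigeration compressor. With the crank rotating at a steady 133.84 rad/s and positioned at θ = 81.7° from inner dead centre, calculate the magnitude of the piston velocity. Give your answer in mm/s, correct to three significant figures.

2960

ω = 133.8 rad/s
For an in-line slider-crank, x = r cosθ + √(L² − r² sin²θ), so v = −rω sinθ·[1 + r cosθ/√(L² − r² sin²θ)].
With r = 0.0216 m, L = 0.0932 m, θ = 81.7°: √(L² − r² sin²θ) = 0.090716 m.
v = −0.0216·133.8·0.98953·[1 + 0.0216·0.14436/0.090716] = -2.959 m/s.
|v| = 2.959 m/s = 2959 mm/s.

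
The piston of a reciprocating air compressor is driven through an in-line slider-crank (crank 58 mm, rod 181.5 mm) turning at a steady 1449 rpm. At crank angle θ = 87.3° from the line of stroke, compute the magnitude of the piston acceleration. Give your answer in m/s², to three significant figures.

385

ω = 2π·1449/60 = 151.7 rad/s
x(θ) = r cosθ + √(L² − r² sin²θ); with ω constant, a = ω²·d²x/dθ².
d²x/dθ² = −r cosθ − r²(cos2θ)/√u − r⁴ sin²2θ/(4u^{3/2}),  u = L² − r² sin²θ = 0.0295857 m².
Substituting r = 0.058 m, L = 0.1815 m, θ = 87.3°: d²x/dθ² = +0.016734 m.
a = ω²·d²x/dθ² = (151.7)²·(+0.016734) = +385.29 m/s²;  |a| = 385.29 m/s².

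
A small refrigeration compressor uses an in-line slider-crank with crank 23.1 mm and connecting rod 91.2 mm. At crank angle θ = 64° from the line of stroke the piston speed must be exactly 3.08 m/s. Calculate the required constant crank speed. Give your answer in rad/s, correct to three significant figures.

133

For an in-line slider-crank, |v_piston| = rω|sinθ|·[1 + r cosθ/√(L² − r² sin²θ)].
With r = 0.0231 m, L = 0.0912 m, θ = 64°: the bracketed kinematic factor |dx/dθ| = 0.02313 m.
ω = v/|dx/dθ| = 3.08/0.02313 = 133.16 rad/s.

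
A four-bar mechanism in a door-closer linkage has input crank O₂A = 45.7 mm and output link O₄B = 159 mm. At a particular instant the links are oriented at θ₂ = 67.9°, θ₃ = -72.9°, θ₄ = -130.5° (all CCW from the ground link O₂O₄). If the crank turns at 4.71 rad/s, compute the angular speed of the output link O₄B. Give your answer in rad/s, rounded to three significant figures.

ω₂ = 4.71 rad/s
Differentiating the loop-closure r₂e^{iθ₂}+r₃e^{iθ₃}=r₁+r₄e^{iθ₄} gives r₂ω₂e^{iθ₂}+r₃ω₃e^{iθ₃}=r₄ω₄e^{iθ₄}.
Eliminating the other unknown: ω₄ = r₂ω₂ sin(θ₂−θ₃) / [r₄ sin(θ₄−θ₃)].
Numerator sine = +0.63203; denominator sine = -0.84433.
Result = 0.0457·4.71·(+0.63203) / (0.159·(-0.84433)) = -1.0134 rad/s; magnitude 1.0134 rad/s.

1.01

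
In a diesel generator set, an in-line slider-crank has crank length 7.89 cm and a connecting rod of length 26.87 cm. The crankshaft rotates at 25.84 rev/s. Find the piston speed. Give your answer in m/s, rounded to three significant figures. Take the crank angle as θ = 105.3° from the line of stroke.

11.4

ω = 2π·25.8 = 162.4 rad/s
For an in-line slider-crank, x = r cosθ + √(L² − r² sin²θ), so v = −rω sinθ·[1 + r cosθ/√(L² − r² sin²θ)].
With r = 0.0789 m, L = 0.2687 m, θ = 105.3°: √(L² − r² sin²θ) = 0.2577 m.
v = −0.0789·162.4·0.96456·[1 + 0.0789·-0.26387/0.2577] = -11.358 m/s.
|v| = 11.358 m/s.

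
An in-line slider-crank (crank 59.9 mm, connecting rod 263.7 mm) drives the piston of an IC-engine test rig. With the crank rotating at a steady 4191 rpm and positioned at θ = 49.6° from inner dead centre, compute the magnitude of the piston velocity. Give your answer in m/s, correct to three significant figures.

ω = 2π·4191/60 = 438.9 rad/s
For an in-line slider-crank, x = r cosθ + √(L² − r² sin²θ), so v = −rω sinθ·[1 + r cosθ/√(L² − r² sin²θ)].
With r = 0.0599 m, L = 0.2637 m, θ = 49.6°: √(L² − r² sin²θ) = 0.25972 m.
v = −0.0599·438.9·0.76154·[1 + 0.0599·0.64812/0.25972] = -23.013 m/s.
|v| = 23.013 m/s.

23.0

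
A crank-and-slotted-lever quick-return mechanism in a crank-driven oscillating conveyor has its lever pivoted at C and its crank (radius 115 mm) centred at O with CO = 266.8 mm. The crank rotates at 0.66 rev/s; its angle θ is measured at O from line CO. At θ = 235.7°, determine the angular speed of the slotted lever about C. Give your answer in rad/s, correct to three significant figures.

0.338

ω = 4.147 rad/s (from 0.66 rev/s).
Crank pin A relative to C: A = (d + r cosθ, r sinθ); lever angle φ = atan2(r sinθ, d + r cosθ).
Differentiating tanφ: φ̇ = rω(d cosθ + r)/(d² + r² + 2dr cosθ).
d² + r² + 2dr cosθ = |CA|² = 0.049827 m²;  d cosθ + r = -0.035349 m.
|ω_lever| = |0.115·4.147·-0.035349| / 0.049827 = 0.33832 rad/s.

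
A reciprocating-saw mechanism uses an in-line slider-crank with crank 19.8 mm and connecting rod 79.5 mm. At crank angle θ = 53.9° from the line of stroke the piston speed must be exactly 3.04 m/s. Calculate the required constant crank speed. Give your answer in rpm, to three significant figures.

1580

For an in-line slider-crank, |v_piston| = rω|sinθ|·[1 + r cosθ/√(L² − r² sin²θ)].
With r = 0.0198 m, L = 0.0795 m, θ = 53.9°: the bracketed kinematic factor |dx/dθ| = 0.018395 m.
ω = v/|dx/dθ| = 3.04/0.018395 = 165.26 rad/s.
N = 60ω/(2π) = 1578.2 rpm.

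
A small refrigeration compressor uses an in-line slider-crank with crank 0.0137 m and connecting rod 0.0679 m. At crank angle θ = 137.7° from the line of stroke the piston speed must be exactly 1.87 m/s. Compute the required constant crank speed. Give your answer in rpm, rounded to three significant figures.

For an in-line slider-crank, |v_piston| = rω|sinθ|·[1 + r cosθ/√(L² − r² sin²θ)].
With r = 0.0137 m, L = 0.0679 m, θ = 137.7°: the bracketed kinematic factor |dx/dθ| = 0.0078314 m.
ω = v/|dx/dθ| = 1.87/0.0078314 = 238.78 rad/s.
N = 60ω/(2π) = 2280.2 rpm.

2280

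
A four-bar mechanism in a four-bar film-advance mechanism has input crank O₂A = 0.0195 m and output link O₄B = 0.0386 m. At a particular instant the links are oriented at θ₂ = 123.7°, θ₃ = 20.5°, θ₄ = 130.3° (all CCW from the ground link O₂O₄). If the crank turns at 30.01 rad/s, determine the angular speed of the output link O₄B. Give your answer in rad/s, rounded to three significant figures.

ω₂ = 30.01 rad/s
Differentiating the loop-closure r₂e^{iθ₂}+r₃e^{iθ₃}=r₁+r₄e^{iθ₄} gives r₂ω₂e^{iθ₂}+r₃ω₃e^{iθ₃}=r₄ω₄e^{iθ₄}.
Eliminating the other unknown: ω₄ = r₂ω₂ sin(θ₂−θ₃) / [r₄ sin(θ₄−θ₃)].
Numerator sine = +0.97358; denominator sine = +0.94088.
Result = 0.0195·30.01·(+0.97358) / (0.0386·(+0.94088)) = +15.687 rad/s; magnitude 15.687 rad/s.

15.7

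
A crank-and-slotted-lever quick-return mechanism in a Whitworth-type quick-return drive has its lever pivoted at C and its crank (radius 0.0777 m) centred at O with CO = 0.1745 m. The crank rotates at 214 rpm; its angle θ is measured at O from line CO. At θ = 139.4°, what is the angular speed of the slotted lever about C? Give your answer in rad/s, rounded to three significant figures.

ω = 22.41 rad/s (from 214 rpm).
Crank pin A relative to C: A = (d + r cosθ, r sinθ); lever angle φ = atan2(r sinθ, d + r cosθ).
Differentiating tanφ: φ̇ = rω(d cosθ + r)/(d² + r² + 2dr cosθ).
d² + r² + 2dr cosθ = |CA|² = 0.0158982 m²;  d cosθ + r = -0.054793 m.
|ω_lever| = |0.0777·22.41·-0.054793| / 0.0158982 = 6.0012 rad/s.

6.00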